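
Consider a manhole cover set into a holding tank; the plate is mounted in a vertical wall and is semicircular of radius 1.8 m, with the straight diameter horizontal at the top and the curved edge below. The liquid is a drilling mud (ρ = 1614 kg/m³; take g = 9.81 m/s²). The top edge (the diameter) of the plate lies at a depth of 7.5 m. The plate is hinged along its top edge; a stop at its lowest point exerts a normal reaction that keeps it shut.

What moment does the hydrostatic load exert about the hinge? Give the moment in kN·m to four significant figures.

γ = ρg = 1614 × 9.81 / 1000 = 15.83334 kN/m³.
The centroid of a semicircle lies 4r/(3π) = 0.763944 m from the diameter, here below the top edge, so the centroid depth is h_c = 7.5 + 0.763944 = 8.26394 m.
A = πr²/2 = π × 1.8²/2 = 5.08938 m².
Resultant F = γ·h_c·A = 15.83334 × 8.26394 × 5.08938 = 665.924 kN.
I_c = (π/8 − 8/(9π))·r⁴ = 0.109757 × 1.8⁴ = 1.15219 m⁴.
Centre of pressure: y_p = y_c + I_c/(y_c·A) = 8.26394 + 1.15219/(8.26394 × 5.08938) = 8.26394 + 0.027395 = 8.29134 m along the plane.
The resultant acts 0.763944 + 0.027395 = 0.791339 m (along the plate) below the hinge at the top edge, so the moment about the hinge is M = F × 0.791339 = 665.924 × 0.791339 = 526.972 kN·m.

M ≈ 527.0 kN·m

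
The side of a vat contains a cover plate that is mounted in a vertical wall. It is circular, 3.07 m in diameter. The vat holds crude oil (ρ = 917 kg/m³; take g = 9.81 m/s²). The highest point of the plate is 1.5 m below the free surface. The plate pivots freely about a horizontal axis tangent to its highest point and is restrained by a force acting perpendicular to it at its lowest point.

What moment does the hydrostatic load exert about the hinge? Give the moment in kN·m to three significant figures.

γ = ρg = 917 × 9.81 / 1000 = 8.99577 kN/m³.
The centroid is at the centre, 1.535 m below the top of the plate, so the centroid depth is h_c = 1.5 + 1.535 = 3.035 m.
A = π(1.535)² = 7.4023 m².
Resultant F = γ·h_c·A = 8.99577 × 3.035 × 7.4023 = 202.099 kN.
I_c = πr⁴/4 = π × 1.535⁴/4 = 4.36037 m⁴.
Centre of pressure: y_p = y_c + I_c/(y_c·A) = 3.035 + 4.36037/(3.035 × 7.4023) = 3.035 + 0.194088 = 3.22909 m along the plane.
The resultant acts 1.535 + 0.194088 = 1.72909 m (along the plate) below the hinge at the top edge, so the moment about the hinge is M = F × 1.72909 = 202.099 × 1.72909 = 349.447 kN·m.

M ≈ 349 kN·m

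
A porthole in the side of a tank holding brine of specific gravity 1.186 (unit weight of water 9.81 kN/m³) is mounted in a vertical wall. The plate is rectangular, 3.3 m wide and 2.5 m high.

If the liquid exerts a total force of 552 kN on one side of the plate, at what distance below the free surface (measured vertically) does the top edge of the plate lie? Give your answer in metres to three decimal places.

d_top ≈ 4.501 m

γ = 1.186 × 9.81 = 11.63466 kN/m³.
A = 3.3 × 2.5 = 8.25 m².
From F = γ·h_c·A, the centroid depth is h_c = 552/(11.63466 × 8.25) = 5.75084 m.
The centroid lies 2.5/2 = 1.25 m below the top edge, so the top edge sits at h_top = 5.75084 − 1.25 = 4.50084 m below the surface.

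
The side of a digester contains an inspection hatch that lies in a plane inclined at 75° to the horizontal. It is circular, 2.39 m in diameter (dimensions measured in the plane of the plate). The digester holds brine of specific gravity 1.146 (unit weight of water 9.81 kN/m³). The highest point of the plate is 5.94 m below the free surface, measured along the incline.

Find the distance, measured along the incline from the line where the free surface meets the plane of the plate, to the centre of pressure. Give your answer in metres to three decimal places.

y_p = 7.185 m

γ = 1.146 × 9.81 = 11.24226 kN/m³.
Let θ = 75° be the plate's angle to the horizontal; measure y along the incline from where the plane meets the free surface. Vertical depth h = y·sinθ with sinθ = 0.965926.
The centroid is at the centre, 1.195 m below the top of the plate, so y_c = 5.94 + 1.195 = 7.135 m and h_c = 7.135 × 0.965926 = 6.89188 m.
A = π(1.195)² = 4.48627 m².
Resultant F = γ·h_c·A = 11.24226 × 6.89188 × 4.48627 = 347.598 kN.
I_c = πr⁴/4 = π × 1.195⁴/4 = 1.60163 m⁴.
Centre of pressure: y_p = y_c + I_c/(y_c·A) = 7.135 + 1.60163/(7.135 × 4.48627) = 7.135 + 0.050036 = 7.18504 m along the plane.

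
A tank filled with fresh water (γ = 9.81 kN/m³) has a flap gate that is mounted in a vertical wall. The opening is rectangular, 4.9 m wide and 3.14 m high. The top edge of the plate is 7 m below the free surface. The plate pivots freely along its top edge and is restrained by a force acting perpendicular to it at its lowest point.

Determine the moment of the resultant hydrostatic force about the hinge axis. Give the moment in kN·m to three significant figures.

M ≈ 2150 kN·m

γ = 9.81 kN/m³.
The centroid lies 3.14/2 = 1.57 m below the top edge, so the centroid depth is h_c = 7 + 1.57 = 8.57 m.
A = 4.9 × 3.14 = 15.386 m².
Resultant F = γ·h_c·A = 9.81 × 8.57 × 15.386 = 1293.53 kN.
I_c = b·h³/12 = 4.9 × 3.14³/12 = 12.6417 m⁴.
Centre of pressure: y_p = y_c + I_c/(y_c·A) = 8.57 + 12.6417/(8.57 × 15.386) = 8.57 + 0.0958736 = 8.66587 m along the plane.
The resultant acts 1.57 + 0.0958736 = 1.66587 m (along the plate) below the hinge at the top edge, so the moment about the hinge is M = F × 1.66587 = 1293.53 × 1.66587 = 2154.85 kN·m.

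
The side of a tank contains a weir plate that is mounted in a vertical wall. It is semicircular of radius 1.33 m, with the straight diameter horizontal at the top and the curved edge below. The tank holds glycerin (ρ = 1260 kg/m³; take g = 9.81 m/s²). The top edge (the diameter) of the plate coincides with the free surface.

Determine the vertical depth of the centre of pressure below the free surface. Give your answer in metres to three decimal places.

h_p = 0.783 m

γ = ρg = 1260 × 9.81 / 1000 = 12.3606 kN/m³.
The centroid of a semicircle lies 4r/(3π) = 0.56447 m from the diameter, here below the top edge, so the centroid depth is h_c = 0.56447 m.
A = πr²/2 = π × 1.33²/2 = 2.77858 m².
Resultant F = γ·h_c·A = 12.3606 × 0.56447 × 2.77858 = 19.3867 kN.
I_c = (π/8 − 8/(9π))·r⁴ = 0.109757 × 1.33⁴ = 0.34343 m⁴.
Centre of pressure: y_p = y_c + I_c/(y_c·A) = 0.56447 + 0.34343/(0.56447 × 2.77858) = 0.56447 + 0.218965 = 0.783435 m along the plane.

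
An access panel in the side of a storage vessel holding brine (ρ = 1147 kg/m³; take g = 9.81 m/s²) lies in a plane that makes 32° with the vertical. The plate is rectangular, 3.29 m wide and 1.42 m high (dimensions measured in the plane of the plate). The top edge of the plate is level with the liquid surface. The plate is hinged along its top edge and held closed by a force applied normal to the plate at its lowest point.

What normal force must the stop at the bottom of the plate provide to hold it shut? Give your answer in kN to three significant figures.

γ = ρg = 1147 × 9.81 / 1000 = 11.25207 kN/m³.
The plate makes 32° with the vertical, i.e. θ = 90° − 32° = 58° to the horizontal. Measuring y along the incline from the free-surface line, vertical depth h = y·sinθ with sinθ = 0.848048.
The centroid lies 1.42/2 = 0.71 m below the top edge, so y_c = 0.71 m and h_c = 0.71 × 0.848048 = 0.602114 m.
A = 3.29 × 1.42 = 4.6718 m².
Resultant F = γ·h_c·A = 11.25207 × 0.602114 × 4.6718 = 31.6516 kN.
I_c = b·h³/12 = 3.29 × 1.42³/12 = 0.785018 m⁴.
Centre of pressure: y_p = y_c + I_c/(y_c·A) = 0.71 + 0.785018/(0.71 × 4.6718) = 0.71 + 0.236667 = 0.946667 m along the plane.
The resultant acts 0.71 + 0.236667 = 0.946667 m (along the plate) below the hinge at the top edge, so the moment about the hinge is M = F × 0.946667 = 31.6516 × 0.946667 = 29.9635 kN·m.
A normal force at the bottom, 1.42 m from the hinge, must supply this moment: P = 29.9635/1.42 = 21.1011 kN.

P ≈ 21.1 kN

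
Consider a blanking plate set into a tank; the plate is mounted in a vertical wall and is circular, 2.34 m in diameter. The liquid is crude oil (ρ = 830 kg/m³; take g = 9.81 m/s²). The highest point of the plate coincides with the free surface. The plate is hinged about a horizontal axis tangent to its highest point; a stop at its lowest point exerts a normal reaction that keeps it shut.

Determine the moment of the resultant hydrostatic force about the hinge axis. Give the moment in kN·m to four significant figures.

M ≈ 59.92 kN·m

γ = ρg = 830 × 9.81 / 1000 = 8.1423 kN/m³.
The centroid is at the centre, 1.17 m below the top of the plate, so the centroid depth is h_c = 1.17 m.
A = π(1.17)² = 4.30053 m².
Resultant F = γ·h_c·A = 8.1423 × 1.17 × 4.30053 = 40.969 kN.
I_c = πr⁴/4 = π × 1.17⁴/4 = 1.47175 m⁴.
Centre of pressure: y_p = y_c + I_c/(y_c·A) = 1.17 + 1.47175/(1.17 × 4.30053) = 1.17 + 0.2925 = 1.4625 m along the plane.
The resultant acts 1.17 + 0.2925 = 1.4625 m (along the plate) below the hinge at the top edge, so the moment about the hinge is M = F × 1.4625 = 40.969 × 1.4625 = 59.9172 kN·m.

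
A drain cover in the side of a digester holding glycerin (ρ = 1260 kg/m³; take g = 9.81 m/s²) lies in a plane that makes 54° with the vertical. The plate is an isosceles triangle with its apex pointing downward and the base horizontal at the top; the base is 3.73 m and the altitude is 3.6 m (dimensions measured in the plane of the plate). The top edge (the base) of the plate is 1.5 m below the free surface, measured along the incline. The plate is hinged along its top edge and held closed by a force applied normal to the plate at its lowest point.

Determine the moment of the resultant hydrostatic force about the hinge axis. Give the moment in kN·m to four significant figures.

γ = ρg = 1260 × 9.81 / 1000 = 12.3606 kN/m³.
The plate makes 54° with the vertical, i.e. θ = 90° − 54° = 36° to the horizontal. Measuring y along the incline from the free-surface line, vertical depth h = y·sinθ with sinθ = 0.587785.
With the apex down, the centroid sits h/3 = 3.6/3 = 1.2 m below the base (the top edge), so y_c = 1.5 + 1.2 = 2.7 m and h_c = 2.7 × 0.587785 = 1.58702 m.
A = ½ × 3.73 × 3.6 = 6.714 m².
Resultant F = γ·h_c·A = 12.3606 × 1.58702 × 6.714 = 131.705 kN.
I_c = b·h³/36 = 3.73 × 3.6³/36 = 4.83408 m⁴.
Centre of pressure: y_p = y_c + I_c/(y_c·A) = 2.7 + 4.83408/(2.7 × 6.714) = 2.7 + 0.266667 = 2.96667 m along the plane.
The resultant acts 1.2 + 0.266667 = 1.46667 m (along the plate) below the hinge at the top edge, so the moment about the hinge is M = F × 1.46667 = 131.705 × 1.46667 = 193.168 kN·m.

M ≈ 193.2 kN·m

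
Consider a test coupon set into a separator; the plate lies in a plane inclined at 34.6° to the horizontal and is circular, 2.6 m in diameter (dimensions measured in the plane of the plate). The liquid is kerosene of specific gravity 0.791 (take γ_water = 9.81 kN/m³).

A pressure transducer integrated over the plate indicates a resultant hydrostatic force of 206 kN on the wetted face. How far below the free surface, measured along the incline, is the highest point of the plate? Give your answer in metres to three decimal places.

γ = 0.791 × 9.81 = 7.75971 kN/m³.
A = π(1.3)² = 5.30929 m².
From F = γ·h_c·A, the centroid depth is h_c = 206/(7.75971 × 5.30929) = 5.00018 m.
Let θ = 34.6° be the plate's angle to the horizontal; measure y along the incline from where the plane meets the free surface. Vertical depth h = y·sinθ with sinθ = 0.567844.
Along the incline, y_c = h_c/sinθ = 5.00018/0.567844 = 8.80555 m.
The centroid is at the centre, 1.3 m below the top of the plate, so the highest point sits at y_top = 8.80555 − 1.3 = 7.50555 m along the incline.

y_top ≈ 7.506 m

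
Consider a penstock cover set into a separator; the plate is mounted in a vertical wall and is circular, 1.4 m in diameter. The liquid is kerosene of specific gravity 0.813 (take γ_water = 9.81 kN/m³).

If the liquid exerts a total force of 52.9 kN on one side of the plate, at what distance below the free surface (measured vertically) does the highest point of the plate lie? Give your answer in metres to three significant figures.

d_top ≈ 3.61 m

γ = 0.813 × 9.81 = 7.97553 kN/m³.
A = π(0.7)² = 1.53938 m².
From F = γ·h_c·A, the centroid depth is h_c = 52.9/(7.97553 × 1.53938) = 4.30874 m.
The centroid is at the centre, 0.7 m below the top of the plate, so the highest point sits at h_top = 4.30874 − 0.7 = 3.60874 m below the surface.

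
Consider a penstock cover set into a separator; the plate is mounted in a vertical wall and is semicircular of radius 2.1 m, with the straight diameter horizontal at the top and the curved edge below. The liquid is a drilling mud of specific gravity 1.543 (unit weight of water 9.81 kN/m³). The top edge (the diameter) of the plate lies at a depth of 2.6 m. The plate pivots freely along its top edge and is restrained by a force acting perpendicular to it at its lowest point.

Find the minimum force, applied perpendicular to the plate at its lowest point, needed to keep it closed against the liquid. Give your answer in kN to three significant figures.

γ = 1.543 × 9.81 = 15.13683 kN/m³.
The centroid of a semicircle lies 4r/(3π) = 0.891268 m from the diameter, here below the top edge, so the centroid depth is h_c = 2.6 + 0.891268 = 3.49127 m.
A = πr²/2 = π × 2.1²/2 = 6.92721 m².
Resultant F = γ·h_c·A = 15.13683 × 3.49127 × 6.92721 = 366.081 kN.
I_c = (π/8 − 8/(9π))·r⁴ = 0.109757 × 2.1⁴ = 2.13457 m⁴.
Centre of pressure: y_p = y_c + I_c/(y_c·A) = 3.49127 + 2.13457/(3.49127 × 6.92721) = 3.49127 + 0.088261 = 3.57953 m along the plane.
The resultant acts 0.891268 + 0.088261 = 0.979529 m (along the plate) below the hinge at the top edge, so the moment about the hinge is M = F × 0.979529 = 366.081 × 0.979529 = 358.587 kN·m.
A normal force at the bottom, 2.1 m from the hinge, must supply this moment: P = 358.587/2.1 = 170.756 kN.

P ≈ 171 kN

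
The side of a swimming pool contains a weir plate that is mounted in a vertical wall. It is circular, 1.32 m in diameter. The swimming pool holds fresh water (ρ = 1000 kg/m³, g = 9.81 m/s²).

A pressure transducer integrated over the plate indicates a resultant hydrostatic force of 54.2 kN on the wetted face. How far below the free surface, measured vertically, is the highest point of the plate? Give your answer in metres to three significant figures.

γ = ρg = 1000 × 9.81 = 9810 N/m³ = 9.81 kN/m³.
A = π(0.66)² = 1.36848 m².
From F = γ·h_c·A, the centroid depth is h_c = 54.2/(9.81 × 1.36848) = 4.03731 m.
The centroid is at the centre, 0.66 m below the top of the plate, so the highest point sits at h_top = 4.03731 − 0.66 = 3.37731 m below the surface.

d_top ≈ 3.38 m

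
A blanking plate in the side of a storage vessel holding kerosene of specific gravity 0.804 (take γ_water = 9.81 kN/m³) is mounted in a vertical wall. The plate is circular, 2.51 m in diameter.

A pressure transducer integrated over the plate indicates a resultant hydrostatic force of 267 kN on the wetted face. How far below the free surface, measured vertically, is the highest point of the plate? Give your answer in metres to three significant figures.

γ = 0.804 × 9.81 = 7.88724 kN/m³.
A = π(1.255)² = 4.94809 m².
From F = γ·h_c·A, the centroid depth is h_c = 267/(7.88724 × 4.94809) = 6.84146 m.
The centroid is at the centre, 1.255 m below the top of the plate, so the highest point sits at h_top = 6.84146 − 1.255 = 5.58646 m below the surface.

d_top ≈ 5.59 m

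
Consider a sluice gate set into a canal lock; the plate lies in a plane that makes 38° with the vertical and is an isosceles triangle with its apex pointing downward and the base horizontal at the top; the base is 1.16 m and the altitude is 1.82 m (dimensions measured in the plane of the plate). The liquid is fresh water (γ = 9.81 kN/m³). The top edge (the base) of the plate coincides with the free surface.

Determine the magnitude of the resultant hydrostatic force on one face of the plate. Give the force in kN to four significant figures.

F ≈ 4.951 kN

γ = 9.81 kN/m³.
The plate makes 38° with the vertical, i.e. θ = 90° − 38° = 52° to the horizontal. Measuring y along the incline from the free-surface line, vertical depth h = y·sinθ with sinθ = 0.788011.
With the apex down, the centroid sits h/3 = 1.82/3 = 0.606667 m below the base (the top edge), so y_c = 0.606667 m and h_c = 0.606667 × 0.788011 = 0.47806 m.
A = ½ × 1.16 × 1.82 = 1.0556 m².
Resultant F = γ·h_c·A = 9.81 × 0.47806 × 1.0556 = 4.95052 kN.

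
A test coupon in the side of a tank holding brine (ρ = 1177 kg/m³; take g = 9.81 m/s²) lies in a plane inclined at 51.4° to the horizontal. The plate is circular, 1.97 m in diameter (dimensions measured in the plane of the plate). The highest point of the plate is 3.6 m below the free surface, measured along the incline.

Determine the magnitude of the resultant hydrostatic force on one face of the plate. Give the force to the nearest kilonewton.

F ≈ 126 kN

γ = ρg = 1177 × 9.81 / 1000 = 11.54637 kN/m³.
Let θ = 51.4° be the plate's angle to the horizontal; measure y along the incline from where the plane meets the free surface. Vertical depth h = y·sinθ with sinθ = 0.781520.
The centroid is at the centre, 0.985 m below the top of the plate, so y_c = 3.6 + 0.985 = 4.585 m and h_c = 4.585 × 0.781520 = 3.58327 m.
A = π(0.985)² = 3.04805 m².
Resultant F = γ·h_c·A = 11.54637 × 3.58327 × 3.04805 = 126.109 kN.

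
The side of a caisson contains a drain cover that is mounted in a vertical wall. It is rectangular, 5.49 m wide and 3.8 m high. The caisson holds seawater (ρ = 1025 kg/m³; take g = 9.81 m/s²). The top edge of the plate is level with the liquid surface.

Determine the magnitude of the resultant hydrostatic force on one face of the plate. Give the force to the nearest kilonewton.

γ = ρg = 1025 × 9.81 / 1000 = 10.05525 kN/m³.
The centroid lies 3.8/2 = 1.9 m below the top edge, so the centroid depth is h_c = 1.9 m.
A = 5.49 × 3.8 = 20.862 m².
Resultant F = γ·h_c·A = 10.05525 × 1.9 × 20.862 = 398.568 kN.

F ≈ 399 kN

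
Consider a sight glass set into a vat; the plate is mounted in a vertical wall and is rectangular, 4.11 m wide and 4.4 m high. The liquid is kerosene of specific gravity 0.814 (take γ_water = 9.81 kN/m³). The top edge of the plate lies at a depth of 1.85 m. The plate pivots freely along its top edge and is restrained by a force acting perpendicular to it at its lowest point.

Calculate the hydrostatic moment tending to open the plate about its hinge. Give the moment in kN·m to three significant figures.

γ = 0.814 × 9.81 = 7.98534 kN/m³.
The centroid lies 4.4/2 = 2.2 m below the top edge, so the centroid depth is h_c = 1.85 + 2.2 = 4.05 m.
A = 4.11 × 4.4 = 18.084 m².
Resultant F = γ·h_c·A = 7.98534 × 4.05 × 18.084 = 584.848 kN.
I_c = b·h³/12 = 4.11 × 4.4³/12 = 29.1755 m⁴.
Centre of pressure: y_p = y_c + I_c/(y_c·A) = 4.05 + 29.1755/(4.05 × 18.084) = 4.05 + 0.398354 = 4.44835 m along the plane.
The resultant acts 2.2 + 0.398354 = 2.59835 m (along the plate) below the hinge at the top edge, so the moment about the hinge is M = F × 2.59835 = 584.848 × 2.59835 = 1519.64 kN·m.

M ≈ 1520 kN·m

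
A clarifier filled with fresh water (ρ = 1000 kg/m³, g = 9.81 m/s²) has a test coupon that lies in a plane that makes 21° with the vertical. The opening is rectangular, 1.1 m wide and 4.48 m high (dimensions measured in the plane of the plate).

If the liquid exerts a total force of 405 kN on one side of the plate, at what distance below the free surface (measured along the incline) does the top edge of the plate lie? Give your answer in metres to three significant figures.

y_top ≈ 6.73 m

γ = ρg = 1000 × 9.81 = 9810 N/m³ = 9.81 kN/m³.
A = 1.1 × 4.48 = 4.928 m².
From F = γ·h_c·A, the centroid depth is h_c = 405/(9.81 × 4.928) = 8.37752 m.
The plate makes 21° with the vertical, i.e. θ = 90° − 21° = 69° to the horizontal. Measuring y along the incline from the free-surface line, vertical depth h = y·sinθ with sinθ = 0.933580.
Along the incline, y_c = h_c/sinθ = 8.37752/0.933580 = 8.97354 m.
The centroid lies 4.48/2 = 2.24 m below the top edge, so the top edge sits at y_top = 8.97354 − 2.24 = 6.73354 m along the incline.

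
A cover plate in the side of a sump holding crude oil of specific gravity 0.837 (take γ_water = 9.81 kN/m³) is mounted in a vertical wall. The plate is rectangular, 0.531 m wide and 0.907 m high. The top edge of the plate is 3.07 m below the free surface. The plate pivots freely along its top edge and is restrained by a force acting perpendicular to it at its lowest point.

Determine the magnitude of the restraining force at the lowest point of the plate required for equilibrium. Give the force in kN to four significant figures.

P ≈ 7.266 kN

γ = 0.837 × 9.81 = 8.21097 kN/m³.
The centroid lies 0.907/2 = 0.4535 m below the top edge, so the centroid depth is h_c = 3.07 + 0.4535 = 3.5235 m.
A = 0.531 × 0.907 = 0.481617 m².
Resultant F = γ·h_c·A = 8.21097 × 3.5235 × 0.481617 = 13.9338 kN.
I_c = b·h³/12 = 0.531 × 0.907³/12 = 0.0330168 m⁴.
Centre of pressure: y_p = y_c + I_c/(y_c·A) = 3.5235 + 0.0330168/(3.5235 × 0.481617) = 3.5235 + 0.0194562 = 3.54296 m along the plane.
The resultant acts 0.4535 + 0.0194562 = 0.472956 m (along the plate) below the hinge at the top edge, so the moment about the hinge is M = F × 0.472956 = 13.9338 × 0.472956 = 6.59007 kN·m.
A normal force at the bottom, 0.907 m from the hinge, must supply this moment: P = 6.59007/0.907 = 7.26579 kN.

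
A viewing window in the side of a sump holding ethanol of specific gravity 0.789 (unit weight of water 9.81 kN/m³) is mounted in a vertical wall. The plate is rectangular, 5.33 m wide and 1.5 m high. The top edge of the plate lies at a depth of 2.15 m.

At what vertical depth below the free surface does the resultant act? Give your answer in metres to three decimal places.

h_p = 2.965 m

γ = 0.789 × 9.81 = 7.74009 kN/m³.
The centroid lies 1.5/2 = 0.75 m below the top edge, so the centroid depth is h_c = 2.15 + 0.75 = 2.9 m.
A = 5.33 × 1.5 = 7.995 m².
Resultant F = γ·h_c·A = 7.74009 × 2.9 × 7.995 = 179.458 kN.
I_c = b·h³/12 = 5.33 × 1.5³/12 = 1.49906 m⁴.
Centre of pressure: y_p = y_c + I_c/(y_c·A) = 2.9 + 1.49906/(2.9 × 7.995) = 2.9 + 0.0646551 = 2.96466 m along the plane.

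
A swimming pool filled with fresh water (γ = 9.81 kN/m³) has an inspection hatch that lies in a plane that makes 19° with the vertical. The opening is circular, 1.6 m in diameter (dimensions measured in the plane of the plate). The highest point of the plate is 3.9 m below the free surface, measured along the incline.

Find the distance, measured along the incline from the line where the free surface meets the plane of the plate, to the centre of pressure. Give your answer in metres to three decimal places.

γ = 9.81 kN/m³.
The plate makes 19° with the vertical, i.e. θ = 90° − 19° = 71° to the horizontal. Measuring y along the incline from the free-surface line, vertical depth h = y·sinθ with sinθ = 0.945519.
The centroid is at the centre, 0.8 m below the top of the plate, so y_c = 3.9 + 0.8 = 4.7 m and h_c = 4.7 × 0.945519 = 4.44394 m.
A = π(0.8)² = 2.01062 m².
Resultant F = γ·h_c·A = 9.81 × 4.44394 × 2.01062 = 87.6531 kN.
I_c = πr⁴/4 = π × 0.8⁴/4 = 0.321699 m⁴.
Centre of pressure: y_p = y_c + I_c/(y_c·A) = 4.7 + 0.321699/(4.7 × 2.01062) = 4.7 + 0.0340425 = 4.73404 m along the plane.

y_p = 4.734 m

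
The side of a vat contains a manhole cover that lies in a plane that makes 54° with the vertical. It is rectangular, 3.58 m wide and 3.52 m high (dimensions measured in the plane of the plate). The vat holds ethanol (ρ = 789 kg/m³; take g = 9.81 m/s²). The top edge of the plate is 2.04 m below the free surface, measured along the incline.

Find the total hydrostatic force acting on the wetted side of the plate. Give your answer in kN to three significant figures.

γ = ρg = 789 × 9.81 / 1000 = 7.74009 kN/m³.
The plate makes 54° with the vertical, i.e. θ = 90° − 54° = 36° to the horizontal. Measuring y along the incline from the free-surface line, vertical depth h = y·sinθ with sinθ = 0.587785.
The centroid lies 3.52/2 = 1.76 m below the top edge, so y_c = 2.04 + 1.76 = 3.8 m and h_c = 3.8 × 0.587785 = 2.23358 m.
A = 3.58 × 3.52 = 12.6016 m².
Resultant F = γ·h_c·A = 7.74009 × 2.23358 × 12.6016 = 217.858 kN.

F ≈ 218 kN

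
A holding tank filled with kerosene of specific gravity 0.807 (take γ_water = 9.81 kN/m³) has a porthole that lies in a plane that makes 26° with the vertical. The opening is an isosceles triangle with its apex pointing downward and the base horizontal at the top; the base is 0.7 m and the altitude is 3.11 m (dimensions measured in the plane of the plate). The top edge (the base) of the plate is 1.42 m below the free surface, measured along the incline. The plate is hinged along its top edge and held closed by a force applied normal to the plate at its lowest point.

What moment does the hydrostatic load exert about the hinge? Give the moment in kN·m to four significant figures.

M ≈ 23.89 kN·m

γ = 0.807 × 9.81 = 7.91667 kN/m³.
The plate makes 26° with the vertical, i.e. θ = 90° − 26° = 64° to the horizontal. Measuring y along the incline from the free-surface line, vertical depth h = y·sinθ with sinθ = 0.898794.
With the apex down, the centroid sits h/3 = 3.11/3 = 1.03667 m below the base (the top edge), so y_c = 1.42 + 1.03667 = 2.45667 m and h_c = 2.45667 × 0.898794 = 2.20804 m.
A = ½ × 0.7 × 3.11 = 1.0885 m².
Resultant F = γ·h_c·A = 7.91667 × 2.20804 × 1.0885 = 19.0273 kN.
I_c = b·h³/36 = 0.7 × 3.11³/36 = 0.584893 m⁴.
Centre of pressure: y_p = y_c + I_c/(y_c·A) = 2.45667 + 0.584893/(2.45667 × 1.0885) = 2.45667 + 0.218726 = 2.6754 m along the plane.
The resultant acts 1.03667 + 0.218726 = 1.2554 m (along the plate) below the hinge at the top edge, so the moment about the hinge is M = F × 1.2554 = 19.0273 × 1.2554 = 23.8869 kN·m.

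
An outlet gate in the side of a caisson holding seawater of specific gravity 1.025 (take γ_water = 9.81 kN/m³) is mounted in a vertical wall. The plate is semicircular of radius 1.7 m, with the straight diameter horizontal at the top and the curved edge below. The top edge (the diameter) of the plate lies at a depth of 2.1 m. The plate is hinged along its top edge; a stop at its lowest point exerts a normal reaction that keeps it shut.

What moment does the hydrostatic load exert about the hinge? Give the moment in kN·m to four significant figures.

γ = 1.025 × 9.81 = 10.05525 kN/m³.
The centroid of a semicircle lies 4r/(3π) = 0.721502 m from the diameter, here below the top edge, so the centroid depth is h_c = 2.1 + 0.721502 = 2.8215 m.
A = πr²/2 = π × 1.7²/2 = 4.5396 m².
Resultant F = γ·h_c·A = 10.05525 × 2.8215 × 4.5396 = 128.792 kN.
I_c = (π/8 − 8/(9π))·r⁴ = 0.109757 × 1.7⁴ = 0.916701 m⁴.
Centre of pressure: y_p = y_c + I_c/(y_c·A) = 2.8215 + 0.916701/(2.8215 × 4.5396) = 2.8215 + 0.0715698 = 2.89307 m along the plane.
The resultant acts 0.721502 + 0.0715698 = 0.793072 m (along the plate) below the hinge at the top edge, so the moment about the hinge is M = F × 0.793072 = 128.792 × 0.793072 = 102.141 kN·m.

M ≈ 102.1 kN·m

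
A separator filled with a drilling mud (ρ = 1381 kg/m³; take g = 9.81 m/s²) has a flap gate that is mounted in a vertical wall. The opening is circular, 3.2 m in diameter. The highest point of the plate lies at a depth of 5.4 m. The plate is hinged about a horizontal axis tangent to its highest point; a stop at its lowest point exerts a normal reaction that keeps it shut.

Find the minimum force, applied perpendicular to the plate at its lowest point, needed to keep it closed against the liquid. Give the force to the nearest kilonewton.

γ = ρg = 1381 × 9.81 / 1000 = 13.54761 kN/m³.
The centroid is at the centre, 1.6 m below the top of the plate, so the centroid depth is h_c = 5.4 + 1.6 = 7 m.
A = π(1.6)² = 8.04248 m².
Resultant F = γ·h_c·A = 13.54761 × 7 × 8.04248 = 762.695 kN.
I_c = πr⁴/4 = π × 1.6⁴/4 = 5.14719 m⁴.
Centre of pressure: y_p = y_c + I_c/(y_c·A) = 7 + 5.14719/(7 × 8.04248) = 7 + 0.0914286 = 7.09143 m along the plane.
The resultant acts 1.6 + 0.0914286 = 1.69143 m (along the plate) below the hinge at the top edge, so the moment about the hinge is M = F × 1.69143 = 762.695 × 1.69143 = 1290.05 kN·m.
A normal force at the bottom, 3.2 m from the hinge, must supply this moment: P = 1290.05/3.2 = 403.141 kN.

P ≈ 403 kN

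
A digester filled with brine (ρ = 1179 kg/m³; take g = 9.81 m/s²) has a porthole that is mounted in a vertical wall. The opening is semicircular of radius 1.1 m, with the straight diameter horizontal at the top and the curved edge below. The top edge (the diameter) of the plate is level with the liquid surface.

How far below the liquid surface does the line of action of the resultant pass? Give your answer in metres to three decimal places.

γ = ρg = 1179 × 9.81 / 1000 = 11.56599 kN/m³.
The centroid of a semicircle lies 4r/(3π) = 0.466854 m from the diameter, here below the top edge, so the centroid depth is h_c = 0.466854 m.
A = πr²/2 = π × 1.1²/2 = 1.90066 m².
Resultant F = γ·h_c·A = 11.56599 × 0.466854 × 1.90066 = 10.2629 kN.
I_c = (π/8 − 8/(9π))·r⁴ = 0.109757 × 1.1⁴ = 0.160695 m⁴.
Centre of pressure: y_p = y_c + I_c/(y_c·A) = 0.466854 + 0.160695/(0.466854 × 1.90066) = 0.466854 + 0.181099 = 0.647953 m along the plane.

h_p = 0.648 m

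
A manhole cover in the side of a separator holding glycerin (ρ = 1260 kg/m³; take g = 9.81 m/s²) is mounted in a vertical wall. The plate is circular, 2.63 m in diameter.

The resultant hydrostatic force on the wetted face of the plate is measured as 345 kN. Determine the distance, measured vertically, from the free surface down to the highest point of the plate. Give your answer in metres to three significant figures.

d_top ≈ 3.82 m

γ = ρg = 1260 × 9.81 / 1000 = 12.3606 kN/m³.
A = π(1.315)² = 5.43252 m².
From F = γ·h_c·A, the centroid depth is h_c = 345/(12.3606 × 5.43252) = 5.13781 m.
The centroid is at the centre, 1.315 m below the top of the plate, so the highest point sits at h_top = 5.13781 − 1.315 = 3.82281 m below the surface.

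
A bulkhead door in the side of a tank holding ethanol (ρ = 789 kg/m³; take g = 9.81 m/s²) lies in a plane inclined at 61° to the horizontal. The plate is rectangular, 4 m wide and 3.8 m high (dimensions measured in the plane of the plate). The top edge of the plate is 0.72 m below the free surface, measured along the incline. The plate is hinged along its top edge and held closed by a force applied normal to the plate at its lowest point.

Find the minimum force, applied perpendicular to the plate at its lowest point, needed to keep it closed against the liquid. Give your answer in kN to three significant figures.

γ = ρg = 789 × 9.81 / 1000 = 7.74009 kN/m³.
Let θ = 61° be the plate's angle to the horizontal; measure y along the incline from where the plane meets the free surface. Vertical depth h = y·sinθ with sinθ = 0.874620.
The centroid lies 3.8/2 = 1.9 m below the top edge, so y_c = 0.72 + 1.9 = 2.62 m and h_c = 2.62 × 0.874620 = 2.2915 m.
A = 4 × 3.8 = 15.2 m².
Resultant F = γ·h_c·A = 7.74009 × 2.2915 × 15.2 = 269.594 kN.
I_c = b·h³/12 = 4 × 3.8³/12 = 18.2907 m⁴.
Centre of pressure: y_p = y_c + I_c/(y_c·A) = 2.62 + 18.2907/(2.62 × 15.2) = 2.62 + 0.459288 = 3.07929 m along the plane.
The resultant acts 1.9 + 0.459288 = 2.35929 m (along the plate) below the hinge at the top edge, so the moment about the hinge is M = F × 2.35929 = 269.594 × 2.35929 = 636.05 kN·m.
A normal force at the bottom, 3.8 m from the hinge, must supply this moment: P = 636.05/3.8 = 167.382 kN.

P ≈ 167 kN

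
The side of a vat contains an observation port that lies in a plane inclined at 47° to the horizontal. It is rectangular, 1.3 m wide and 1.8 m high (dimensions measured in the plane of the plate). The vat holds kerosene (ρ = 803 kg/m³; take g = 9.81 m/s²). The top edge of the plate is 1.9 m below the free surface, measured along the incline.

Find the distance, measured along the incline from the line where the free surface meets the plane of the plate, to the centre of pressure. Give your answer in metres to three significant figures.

γ = ρg = 803 × 9.81 / 1000 = 7.87743 kN/m³.
Let θ = 47° be the plate's angle to the horizontal; measure y along the incline from where the plane meets the free surface. Vertical depth h = y·sinθ with sinθ = 0.731354.
The centroid lies 1.8/2 = 0.9 m below the top edge, so y_c = 1.9 + 0.9 = 2.8 m and h_c = 2.8 × 0.731354 = 2.04779 m.
A = 1.3 × 1.8 = 2.34 m².
Resultant F = γ·h_c·A = 7.87743 × 2.04779 × 2.34 = 37.7473 kN.
I_c = b·h³/12 = 1.3 × 1.8³/12 = 0.6318 m⁴.
Centre of pressure: y_p = y_c + I_c/(y_c·A) = 2.8 + 0.6318/(2.8 × 2.34) = 2.8 + 0.0964286 = 2.89643 m along the plane.

y_p = 2.90 m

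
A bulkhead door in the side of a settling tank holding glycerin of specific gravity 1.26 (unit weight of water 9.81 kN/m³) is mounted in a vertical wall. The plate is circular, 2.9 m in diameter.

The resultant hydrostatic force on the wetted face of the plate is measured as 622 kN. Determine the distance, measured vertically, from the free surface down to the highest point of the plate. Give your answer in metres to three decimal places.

d_top ≈ 6.168 m

γ = 1.26 × 9.81 = 12.3606 kN/m³.
A = π(1.45)² = 6.6052 m².
From F = γ·h_c·A, the centroid depth is h_c = 622/(12.3606 × 6.6052) = 7.61842 m.
The centroid is at the centre, 1.45 m below the top of the plate, so the highest point sits at h_top = 7.61842 − 1.45 = 6.16842 m below the surface.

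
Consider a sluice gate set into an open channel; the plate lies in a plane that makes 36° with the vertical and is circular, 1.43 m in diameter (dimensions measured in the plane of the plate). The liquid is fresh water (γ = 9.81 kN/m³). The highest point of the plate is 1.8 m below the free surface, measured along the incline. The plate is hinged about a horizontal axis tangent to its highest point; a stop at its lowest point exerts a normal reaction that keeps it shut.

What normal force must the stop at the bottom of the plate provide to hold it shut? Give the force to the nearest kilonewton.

P ≈ 17 kN

γ = 9.81 kN/m³.
The plate makes 36° with the vertical, i.e. θ = 90° − 36° = 54° to the horizontal. Measuring y along the incline from the free-surface line, vertical depth h = y·sinθ with sinθ = 0.809017.
The centroid is at the centre, 0.715 m below the top of the plate, so y_c = 1.8 + 0.715 = 2.515 m and h_c = 2.515 × 0.809017 = 2.03468 m.
A = π(0.715)² = 1.60606 m².
Resultant F = γ·h_c·A = 9.81 × 2.03468 × 1.60606 = 32.0573 kN.
I_c = πr⁴/4 = π × 0.715⁴/4 = 0.205265 m⁴.
Centre of pressure: y_p = y_c + I_c/(y_c·A) = 2.515 + 0.205265/(2.515 × 1.60606) = 2.515 + 0.0508177 = 2.56582 m along the plane.
The resultant acts 0.715 + 0.0508177 = 0.765818 m (along the plate) below the hinge at the top edge, so the moment about the hinge is M = F × 0.765818 = 32.0573 × 0.765818 = 24.5501 kN·m.
A normal force at the bottom, 1.43 m from the hinge, must supply this moment: P = 24.5501/1.43 = 17.1679 kN.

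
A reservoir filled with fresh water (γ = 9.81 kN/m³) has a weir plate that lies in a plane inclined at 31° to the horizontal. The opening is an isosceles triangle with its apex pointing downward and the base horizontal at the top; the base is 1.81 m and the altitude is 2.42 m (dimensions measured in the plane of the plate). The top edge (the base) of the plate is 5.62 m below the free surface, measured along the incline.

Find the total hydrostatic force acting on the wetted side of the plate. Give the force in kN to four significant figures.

F ≈ 71.11 kN

γ = 9.81 kN/m³.
Let θ = 31° be the plate's angle to the horizontal; measure y along the incline from where the plane meets the free surface. Vertical depth h = y·sinθ with sinθ = 0.515038.
With the apex down, the centroid sits h/3 = 2.42/3 = 0.806667 m below the base (the top edge), so y_c = 5.62 + 0.806667 = 6.42667 m and h_c = 6.42667 × 0.515038 = 3.30998 m.
A = ½ × 1.81 × 2.42 = 2.1901 m².
Resultant F = γ·h_c·A = 9.81 × 3.30998 × 2.1901 = 71.1145 kN.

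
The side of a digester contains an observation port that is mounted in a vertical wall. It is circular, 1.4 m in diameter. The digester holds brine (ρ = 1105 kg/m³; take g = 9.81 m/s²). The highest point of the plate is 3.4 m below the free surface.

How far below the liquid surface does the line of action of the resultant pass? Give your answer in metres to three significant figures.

h_p = 4.13 m

γ = ρg = 1105 × 9.81 / 1000 = 10.84005 kN/m³.
The centroid is at the centre, 0.7 m below the top of the plate, so the centroid depth is h_c = 3.4 + 0.7 = 4.1 m.
A = π(0.7)² = 1.53938 m².
Resultant F = γ·h_c·A = 10.84005 × 4.1 × 1.53938 = 68.4165 kN.
I_c = πr⁴/4 = π × 0.7⁴/4 = 0.188574 m⁴.
Centre of pressure: y_p = y_c + I_c/(y_c·A) = 4.1 + 0.188574/(4.1 × 1.53938) = 4.1 + 0.029878 = 4.12988 m along the plane.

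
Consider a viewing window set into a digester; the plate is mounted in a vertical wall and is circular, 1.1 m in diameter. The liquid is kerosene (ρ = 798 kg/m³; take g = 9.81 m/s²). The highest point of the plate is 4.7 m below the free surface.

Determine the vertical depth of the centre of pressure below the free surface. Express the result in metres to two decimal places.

γ = ρg = 798 × 9.81 / 1000 = 7.82838 kN/m³.
The centroid is at the centre, 0.55 m below the top of the plate, so the centroid depth is h_c = 4.7 + 0.55 = 5.25 m.
A = π(0.55)² = 0.950332 m².
Resultant F = γ·h_c·A = 7.82838 × 5.25 × 0.950332 = 39.0577 kN.
I_c = πr⁴/4 = π × 0.55⁴/4 = 0.0718688 m⁴.
Centre of pressure: y_p = y_c + I_c/(y_c·A) = 5.25 + 0.0718688/(5.25 × 0.950332) = 5.25 + 0.0144048 = 5.2644 m along the plane.

h_p = 5.26 m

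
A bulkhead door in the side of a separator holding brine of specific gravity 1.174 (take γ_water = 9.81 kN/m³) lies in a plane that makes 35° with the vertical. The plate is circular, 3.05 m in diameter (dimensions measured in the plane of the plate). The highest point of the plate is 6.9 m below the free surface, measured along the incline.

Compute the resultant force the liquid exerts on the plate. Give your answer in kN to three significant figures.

F ≈ 581 kN

γ = 1.174 × 9.81 = 11.51694 kN/m³.
The plate makes 35° with the vertical, i.e. θ = 90° − 35° = 55° to the horizontal. Measuring y along the incline from the free-surface line, vertical depth h = y·sinθ with sinθ = 0.819152.
The centroid is at the centre, 1.525 m below the top of the plate, so y_c = 6.9 + 1.525 = 8.425 m and h_c = 8.425 × 0.819152 = 6.90136 m.
A = π(1.525)² = 7.30617 m².
Resultant F = γ·h_c·A = 11.51694 × 6.90136 × 7.30617 = 580.713 kN.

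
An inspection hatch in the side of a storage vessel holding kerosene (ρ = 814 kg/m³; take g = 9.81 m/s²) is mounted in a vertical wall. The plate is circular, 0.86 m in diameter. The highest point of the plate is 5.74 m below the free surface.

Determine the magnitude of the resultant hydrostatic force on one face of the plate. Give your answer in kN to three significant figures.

γ = ρg = 814 × 9.81 / 1000 = 7.98534 kN/m³.
The centroid is at the centre, 0.43 m below the top of the plate, so the centroid depth is h_c = 5.74 + 0.43 = 6.17 m.
A = π(0.43)² = 0.58088 m².
Resultant F = γ·h_c·A = 7.98534 × 6.17 × 0.58088 = 28.6197 kN.

F ≈ 28.6 kN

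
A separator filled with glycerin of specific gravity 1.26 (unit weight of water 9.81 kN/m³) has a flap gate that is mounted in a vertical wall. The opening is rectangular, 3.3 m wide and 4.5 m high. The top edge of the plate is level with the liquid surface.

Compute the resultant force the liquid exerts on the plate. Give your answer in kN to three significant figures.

γ = 1.26 × 9.81 = 12.3606 kN/m³.
The centroid lies 4.5/2 = 2.25 m below the top edge, so the centroid depth is h_c = 2.25 m.
A = 3.3 × 4.5 = 14.85 m².
Resultant F = γ·h_c·A = 12.3606 × 2.25 × 14.85 = 412.999 kN.

F ≈ 413 kN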